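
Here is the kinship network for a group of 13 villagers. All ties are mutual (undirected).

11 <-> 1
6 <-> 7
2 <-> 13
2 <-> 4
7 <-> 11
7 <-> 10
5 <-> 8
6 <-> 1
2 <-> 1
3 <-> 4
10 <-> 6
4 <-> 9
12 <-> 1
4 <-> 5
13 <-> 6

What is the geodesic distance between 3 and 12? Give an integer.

One shortest route is 3 – 4 – 2 – 1 – 12, which uses 4 edges, and at distance 3 from 3 we only reach {1, 8, 13}, which does not include 12. So d(3,12) = 4.

4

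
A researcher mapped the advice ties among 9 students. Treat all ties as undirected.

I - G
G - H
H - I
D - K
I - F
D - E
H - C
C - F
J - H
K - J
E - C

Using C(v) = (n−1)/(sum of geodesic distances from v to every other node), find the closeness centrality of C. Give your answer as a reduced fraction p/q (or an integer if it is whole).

4/7

Distances from C: D:2, E:1, F:1, G:2, H:1, I:2, J:2, K:3. Sum = 14.
n = 9, so closeness = 8/14 = 4/7.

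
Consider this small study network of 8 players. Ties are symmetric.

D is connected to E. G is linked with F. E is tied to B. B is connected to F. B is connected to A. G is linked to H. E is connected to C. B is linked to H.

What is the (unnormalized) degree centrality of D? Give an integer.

D is directly tied to E. That is 1 neighbor, so the degree of D is 1.

1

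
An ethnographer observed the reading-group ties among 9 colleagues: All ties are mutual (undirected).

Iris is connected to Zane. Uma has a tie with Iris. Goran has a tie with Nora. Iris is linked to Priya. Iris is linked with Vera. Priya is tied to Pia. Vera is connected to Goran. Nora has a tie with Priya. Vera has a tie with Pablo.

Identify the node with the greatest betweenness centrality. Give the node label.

Iris

Unnormalized betweenness of each node: Goran:2, Iris:17, Nora:2, Pablo:0, Pia:0, Priya:10, Uma:0, Vera:10, Zane:0.
Iris has the largest value, 17, making it the main broker — the node through which the most shortest paths run.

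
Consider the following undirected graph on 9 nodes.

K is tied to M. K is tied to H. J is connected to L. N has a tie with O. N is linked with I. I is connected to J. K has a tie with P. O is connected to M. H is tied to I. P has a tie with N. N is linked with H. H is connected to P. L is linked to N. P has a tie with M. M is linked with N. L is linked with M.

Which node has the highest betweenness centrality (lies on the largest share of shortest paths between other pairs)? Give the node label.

N

Unnormalized betweenness of each node: H:31/12, I:17/6, J:1/2, K:1/3, L:19/6, M:59/12, N:8, O:0, P:2/3.
N has the largest value, 8, making it the main broker — the node through which the most shortest paths run.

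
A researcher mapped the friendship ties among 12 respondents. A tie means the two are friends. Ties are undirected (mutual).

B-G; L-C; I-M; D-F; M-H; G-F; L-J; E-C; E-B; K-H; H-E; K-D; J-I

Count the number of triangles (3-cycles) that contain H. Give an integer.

0

H's neighbors are E, K, and M, but none of them are tied to each other, so no triangle contains H.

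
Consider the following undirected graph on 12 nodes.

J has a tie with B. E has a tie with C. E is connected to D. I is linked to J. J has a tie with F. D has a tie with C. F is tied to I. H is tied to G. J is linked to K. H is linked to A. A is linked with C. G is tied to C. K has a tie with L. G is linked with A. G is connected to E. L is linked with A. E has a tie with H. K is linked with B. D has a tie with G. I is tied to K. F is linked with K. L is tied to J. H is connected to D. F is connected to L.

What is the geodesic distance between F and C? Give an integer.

3

One shortest route is F – L – A – C, which uses 3 edges, and at distance 2 from F we only reach {A, B}, which does not include C. So d(F,C) = 3.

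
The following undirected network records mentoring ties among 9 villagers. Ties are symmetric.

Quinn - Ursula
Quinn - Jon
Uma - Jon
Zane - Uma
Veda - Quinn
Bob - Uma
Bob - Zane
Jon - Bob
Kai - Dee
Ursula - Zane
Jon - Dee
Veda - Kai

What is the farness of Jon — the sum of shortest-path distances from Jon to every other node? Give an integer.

Distances from Jon: Bob:1, Dee:1, Kai:2, Quinn:1, Uma:1, Ursula:2, Veda:2, Zane:2.
Sum = 1 + 1 + 2 + 1 + 1 + 2 + 2 + 2 = 12.

12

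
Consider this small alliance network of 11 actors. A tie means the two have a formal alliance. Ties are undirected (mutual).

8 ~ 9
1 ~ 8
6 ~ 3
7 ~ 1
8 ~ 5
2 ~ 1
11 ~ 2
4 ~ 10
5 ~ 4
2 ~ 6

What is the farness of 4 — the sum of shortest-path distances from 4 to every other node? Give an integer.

34

Distances from 4: 1:3, 2:4, 3:6, 5:1, 6:5, 7:4, 8:2, 9:3, 10:1, 11:5.
Sum = 3 + 4 + 6 + 1 + 5 + 4 + 2 + 3 + 1 + 5 = 34.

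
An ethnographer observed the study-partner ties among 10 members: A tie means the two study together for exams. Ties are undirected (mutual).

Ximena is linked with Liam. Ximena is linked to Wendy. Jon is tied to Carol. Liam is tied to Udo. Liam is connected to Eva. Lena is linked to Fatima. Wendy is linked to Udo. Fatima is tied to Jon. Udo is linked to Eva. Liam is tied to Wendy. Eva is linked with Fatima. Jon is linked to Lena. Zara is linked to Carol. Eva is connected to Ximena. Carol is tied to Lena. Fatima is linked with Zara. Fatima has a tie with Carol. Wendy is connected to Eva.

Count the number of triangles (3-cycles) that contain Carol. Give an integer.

Carol's neighbors: Fatima, Jon, Lena, and Zara.
Neighbor pairs that are themselves tied: Carol–Fatima–Jon; Carol–Fatima–Lena; Carol–Fatima–Zara; Carol–Jon–Lena. Each forms one triangle with Carol, for 4 in total.

4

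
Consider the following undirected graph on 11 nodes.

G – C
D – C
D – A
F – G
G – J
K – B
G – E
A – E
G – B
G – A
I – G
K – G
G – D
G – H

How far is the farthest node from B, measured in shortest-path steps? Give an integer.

Distances from B: A:2, C:2, D:2, E:2, F:2, G:1, H:2, I:2, J:2, K:1.
The largest is 2 (to D, H, I, F, E, A, J, and C), so the eccentricity of B is 2.

2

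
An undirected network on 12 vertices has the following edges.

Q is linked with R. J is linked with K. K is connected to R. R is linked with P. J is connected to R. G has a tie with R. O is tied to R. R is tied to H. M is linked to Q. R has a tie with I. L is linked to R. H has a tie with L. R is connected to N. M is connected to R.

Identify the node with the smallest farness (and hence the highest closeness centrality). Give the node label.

Farness (sum of distances to all others) for each node — G:21, H:20, I:21, J:20, K:20, L:20, M:20, N:21, O:21, P:21, Q:20, R:11.
The smallest farness is 11, for R, so R has the highest closeness.

R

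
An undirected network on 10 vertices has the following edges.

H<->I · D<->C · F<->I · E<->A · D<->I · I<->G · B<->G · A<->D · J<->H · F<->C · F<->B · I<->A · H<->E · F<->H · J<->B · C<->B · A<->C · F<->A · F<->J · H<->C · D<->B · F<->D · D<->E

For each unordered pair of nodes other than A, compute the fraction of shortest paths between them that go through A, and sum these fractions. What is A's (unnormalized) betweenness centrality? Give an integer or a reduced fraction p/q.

3/2

Pairs whose geodesics pass through A — F–E: 1/3; C–I: 1/4; C–E: 1/3; I–E: 1/3; G–E: 1/4.
All other pairs contribute 0.
Summing the contributions gives betweenness(A) = 3/2.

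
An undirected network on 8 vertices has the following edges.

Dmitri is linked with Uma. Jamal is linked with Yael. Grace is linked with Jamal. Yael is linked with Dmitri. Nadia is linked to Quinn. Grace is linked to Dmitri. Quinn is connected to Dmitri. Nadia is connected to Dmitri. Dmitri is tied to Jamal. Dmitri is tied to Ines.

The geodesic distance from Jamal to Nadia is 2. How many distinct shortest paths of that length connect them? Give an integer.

1

The shortest distance is 2, and the only length-2 path is Jamal–Dmitri–Nadia. So there is exactly 1 shortest path.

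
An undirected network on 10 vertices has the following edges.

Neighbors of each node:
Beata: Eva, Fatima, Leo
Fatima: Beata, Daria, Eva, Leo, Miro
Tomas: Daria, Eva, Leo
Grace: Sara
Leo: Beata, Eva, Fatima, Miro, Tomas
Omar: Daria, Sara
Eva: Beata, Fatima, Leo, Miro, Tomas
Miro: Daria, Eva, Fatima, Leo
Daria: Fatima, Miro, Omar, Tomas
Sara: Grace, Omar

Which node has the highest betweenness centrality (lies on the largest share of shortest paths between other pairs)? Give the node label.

Daria

Unnormalized betweenness of each node: Beata:0, Daria:56/3, Eva:3/2, Fatima:7, Grace:0, Leo:3/2, Miro:8/3, Omar:14, Sara:8, Tomas:8/3.
Daria has the largest value, 56/3, making it the main broker — the node through which the most shortest paths run.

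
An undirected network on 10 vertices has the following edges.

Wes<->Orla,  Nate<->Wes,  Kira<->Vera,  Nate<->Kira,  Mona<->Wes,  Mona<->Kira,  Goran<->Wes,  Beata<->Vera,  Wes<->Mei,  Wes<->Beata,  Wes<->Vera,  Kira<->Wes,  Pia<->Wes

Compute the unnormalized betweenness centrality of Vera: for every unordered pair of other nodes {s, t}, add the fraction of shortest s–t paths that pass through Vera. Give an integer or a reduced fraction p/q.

Pairs whose geodesics pass through Vera — Kira–Beata: 1/2.
All other pairs contribute 0.
Summing the contributions gives betweenness(Vera) = 1/2.

1/2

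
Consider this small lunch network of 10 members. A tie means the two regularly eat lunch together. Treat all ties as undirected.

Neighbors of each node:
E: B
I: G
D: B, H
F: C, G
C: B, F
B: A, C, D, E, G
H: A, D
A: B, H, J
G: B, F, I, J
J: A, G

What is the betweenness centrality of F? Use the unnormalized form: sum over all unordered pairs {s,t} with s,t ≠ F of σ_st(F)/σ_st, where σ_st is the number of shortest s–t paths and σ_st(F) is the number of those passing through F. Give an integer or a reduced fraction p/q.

Pairs whose geodesics pass through F — G–C: 1/2; I–C: 1/2; C–J: 1/3.
All other pairs contribute 0.
Summing the contributions gives betweenness(F) = 4/3.

4/3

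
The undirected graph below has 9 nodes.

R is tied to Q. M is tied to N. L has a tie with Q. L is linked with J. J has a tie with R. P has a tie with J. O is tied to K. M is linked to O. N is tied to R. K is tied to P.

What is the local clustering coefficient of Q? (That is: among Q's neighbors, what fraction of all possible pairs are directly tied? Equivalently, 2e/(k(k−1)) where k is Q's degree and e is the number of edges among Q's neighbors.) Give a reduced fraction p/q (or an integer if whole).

0

Q's neighbors: L and R (k = 2).
Possible neighbor pairs: C(2,2) = 1. Edges among them: none → e = 0.
Clustering(Q) = 0/1.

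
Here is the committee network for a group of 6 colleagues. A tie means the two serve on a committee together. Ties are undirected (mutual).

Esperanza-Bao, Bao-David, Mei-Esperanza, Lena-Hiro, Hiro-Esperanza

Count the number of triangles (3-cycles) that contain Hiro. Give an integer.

0

Hiro's neighbors are Esperanza and Lena, but none of them are tied to each other, so no triangle contains Hiro.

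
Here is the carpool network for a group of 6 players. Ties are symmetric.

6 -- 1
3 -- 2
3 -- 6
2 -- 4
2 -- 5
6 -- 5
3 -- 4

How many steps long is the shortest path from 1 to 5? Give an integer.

One shortest route is 1 – 6 – 5, which uses 2 edges, and 1 and 5 are not directly tied, so nothing shorter exists. So d(1,5) = 2.

2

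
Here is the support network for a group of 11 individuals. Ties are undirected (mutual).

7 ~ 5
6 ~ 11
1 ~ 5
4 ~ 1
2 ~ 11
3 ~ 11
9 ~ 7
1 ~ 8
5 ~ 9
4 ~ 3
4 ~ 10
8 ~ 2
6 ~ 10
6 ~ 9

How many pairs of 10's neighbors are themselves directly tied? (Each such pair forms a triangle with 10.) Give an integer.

0

10's neighbors are 4 and 6, but none of them are tied to each other, so no triangle contains 10.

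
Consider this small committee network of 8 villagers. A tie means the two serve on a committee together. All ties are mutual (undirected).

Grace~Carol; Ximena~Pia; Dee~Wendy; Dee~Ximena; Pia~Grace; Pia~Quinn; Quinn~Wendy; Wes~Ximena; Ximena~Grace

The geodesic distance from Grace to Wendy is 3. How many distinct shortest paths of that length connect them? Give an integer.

The shortest distance is 3. The length-3 paths are: Grace–Ximena–Dee–Wendy; Grace–Pia–Quinn–Wendy.
That gives 2 distinct shortest paths.

2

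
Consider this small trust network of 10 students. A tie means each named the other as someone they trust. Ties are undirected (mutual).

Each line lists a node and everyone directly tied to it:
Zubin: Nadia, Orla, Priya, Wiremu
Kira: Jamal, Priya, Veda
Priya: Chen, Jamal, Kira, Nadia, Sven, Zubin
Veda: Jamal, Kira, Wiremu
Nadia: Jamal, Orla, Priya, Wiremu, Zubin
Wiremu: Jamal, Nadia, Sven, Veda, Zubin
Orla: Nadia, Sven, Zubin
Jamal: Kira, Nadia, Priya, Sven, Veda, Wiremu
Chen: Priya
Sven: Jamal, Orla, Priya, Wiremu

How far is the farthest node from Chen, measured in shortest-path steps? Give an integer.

Distances from Chen: Jamal:2, Kira:2, Nadia:2, Orla:3, Priya:1, Sven:2, Veda:3, Wiremu:3, Zubin:2.
The largest is 3 (to Orla, Wiremu, and Veda), so the eccentricity of Chen is 3.

3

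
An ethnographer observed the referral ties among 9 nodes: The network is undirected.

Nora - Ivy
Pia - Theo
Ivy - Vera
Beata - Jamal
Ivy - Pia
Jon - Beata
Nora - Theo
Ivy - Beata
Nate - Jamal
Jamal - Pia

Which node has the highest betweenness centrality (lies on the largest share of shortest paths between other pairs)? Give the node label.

Unnormalized betweenness of each node: Beata:29/3, Ivy:79/6, Jamal:26/3, Jon:0, Nate:0, Nora:5/3, Pia:23/3, Theo:7/6, Vera:0.
Ivy has the largest value, 79/6, making it the main broker — the node through which the most shortest paths run.

Ivy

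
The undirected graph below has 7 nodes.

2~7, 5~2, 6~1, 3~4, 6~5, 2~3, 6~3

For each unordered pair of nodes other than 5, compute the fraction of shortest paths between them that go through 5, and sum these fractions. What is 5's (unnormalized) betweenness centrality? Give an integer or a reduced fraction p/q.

2

Pairs whose geodesics pass through 5 — 2–1: 1/2; 2–6: 1/2; 1–7: 1/2; 7–6: 1/2.
All other pairs contribute 0.
Summing the contributions gives betweenness(5) = 2.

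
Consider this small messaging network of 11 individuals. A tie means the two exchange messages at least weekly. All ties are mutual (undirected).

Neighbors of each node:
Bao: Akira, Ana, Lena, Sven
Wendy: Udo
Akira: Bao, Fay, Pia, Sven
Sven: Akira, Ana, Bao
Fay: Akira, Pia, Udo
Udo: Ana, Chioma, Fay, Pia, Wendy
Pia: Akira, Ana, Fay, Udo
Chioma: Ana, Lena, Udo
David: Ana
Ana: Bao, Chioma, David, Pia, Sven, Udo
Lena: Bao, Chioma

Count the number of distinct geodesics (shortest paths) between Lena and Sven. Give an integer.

1

The shortest distance is 2, and the only length-2 path is Lena–Bao–Sven. So there is exactly 1 shortest path.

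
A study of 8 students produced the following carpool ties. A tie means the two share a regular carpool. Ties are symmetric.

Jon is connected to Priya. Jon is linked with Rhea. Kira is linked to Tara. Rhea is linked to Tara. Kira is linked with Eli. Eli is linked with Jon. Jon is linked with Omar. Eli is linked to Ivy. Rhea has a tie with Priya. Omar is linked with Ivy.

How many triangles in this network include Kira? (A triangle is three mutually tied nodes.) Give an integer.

0

Kira's neighbors are Eli and Tara, but none of them are tied to each other, so no triangle contains Kira.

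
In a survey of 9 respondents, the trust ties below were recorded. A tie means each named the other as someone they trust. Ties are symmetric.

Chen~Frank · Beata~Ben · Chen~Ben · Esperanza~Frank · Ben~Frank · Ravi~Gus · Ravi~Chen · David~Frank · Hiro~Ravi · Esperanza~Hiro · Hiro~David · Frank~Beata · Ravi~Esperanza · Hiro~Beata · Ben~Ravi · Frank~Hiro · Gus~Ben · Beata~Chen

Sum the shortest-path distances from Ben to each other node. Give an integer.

Distances from Ben: Beata:1, Chen:1, David:2, Esperanza:2, Frank:1, Gus:1, Hiro:2, Ravi:1.
Sum = 1 + 1 + 2 + 2 + 1 + 1 + 2 + 1 = 11.

11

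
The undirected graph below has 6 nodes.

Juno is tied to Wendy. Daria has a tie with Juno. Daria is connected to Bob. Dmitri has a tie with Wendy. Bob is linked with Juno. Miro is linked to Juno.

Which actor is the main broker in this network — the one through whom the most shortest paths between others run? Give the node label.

Juno

Unnormalized betweenness of each node: Bob:0, Daria:0, Dmitri:0, Juno:8, Miro:0, Wendy:4.
Juno has the largest value, 8, making it the main broker — the node through which the most shortest paths run.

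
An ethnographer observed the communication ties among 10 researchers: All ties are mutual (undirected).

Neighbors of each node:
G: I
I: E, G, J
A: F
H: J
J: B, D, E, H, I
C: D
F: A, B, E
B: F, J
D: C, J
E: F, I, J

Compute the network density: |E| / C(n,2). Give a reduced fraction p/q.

There are 11 edges and 10 nodes, so the maximum possible is C(10,2) = 45.
Density = 11/45.

11/45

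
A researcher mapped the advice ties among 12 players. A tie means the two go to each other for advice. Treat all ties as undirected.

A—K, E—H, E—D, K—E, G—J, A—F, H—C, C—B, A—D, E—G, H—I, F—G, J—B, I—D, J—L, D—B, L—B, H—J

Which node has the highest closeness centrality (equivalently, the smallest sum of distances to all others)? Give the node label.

Farness (sum of distances to all others) for each node — A:23, B:20, C:25, D:18, E:19, F:26, G:21, H:20, I:24, J:20, K:26, L:26.
The smallest farness is 18, for D, so D has the highest closeness.

D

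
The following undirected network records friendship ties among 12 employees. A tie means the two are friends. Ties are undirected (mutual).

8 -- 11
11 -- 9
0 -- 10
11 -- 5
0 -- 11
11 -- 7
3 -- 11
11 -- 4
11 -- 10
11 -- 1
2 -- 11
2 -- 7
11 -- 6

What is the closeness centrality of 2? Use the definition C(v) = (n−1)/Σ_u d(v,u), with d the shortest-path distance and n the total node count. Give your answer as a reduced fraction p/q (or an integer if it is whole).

Distances from 2: 0:2, 1:2, 3:2, 4:2, 5:2, 6:2, 7:1, 8:2, 9:2, 10:2, 11:1. Sum = 20.
n = 12, so closeness = 11/20.

11/20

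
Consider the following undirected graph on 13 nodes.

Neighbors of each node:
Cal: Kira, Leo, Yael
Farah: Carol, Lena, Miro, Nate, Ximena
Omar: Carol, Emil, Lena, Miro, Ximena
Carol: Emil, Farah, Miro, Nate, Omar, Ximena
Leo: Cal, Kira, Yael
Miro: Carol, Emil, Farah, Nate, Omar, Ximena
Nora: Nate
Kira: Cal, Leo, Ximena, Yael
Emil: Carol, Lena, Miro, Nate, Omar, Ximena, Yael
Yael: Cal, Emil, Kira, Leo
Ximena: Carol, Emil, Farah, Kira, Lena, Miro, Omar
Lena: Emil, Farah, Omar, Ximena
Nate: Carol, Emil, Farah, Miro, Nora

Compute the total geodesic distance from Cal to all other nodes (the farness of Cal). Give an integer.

Distances from Cal: Carol:3, Emil:2, Farah:3, Kira:1, Lena:3, Leo:1, Miro:3, Nate:3, Nora:4, Omar:3, Ximena:2, Yael:1.
Sum = 3 + 2 + 3 + 1 + 3 + 1 + 3 + 3 + 4 + 3 + 2 + 1 = 29.

29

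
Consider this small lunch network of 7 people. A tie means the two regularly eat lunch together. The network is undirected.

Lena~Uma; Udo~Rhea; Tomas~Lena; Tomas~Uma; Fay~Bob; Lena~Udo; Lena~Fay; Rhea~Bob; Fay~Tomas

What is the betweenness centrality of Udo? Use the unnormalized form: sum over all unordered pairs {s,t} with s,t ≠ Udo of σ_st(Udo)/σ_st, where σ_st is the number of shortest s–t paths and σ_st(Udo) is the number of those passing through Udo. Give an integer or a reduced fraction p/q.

5/2

Pairs whose geodesics pass through Udo — Tomas–Rhea: 1/2; Uma–Rhea: 1; Lena–Rhea: 1.
All other pairs contribute 0.
Summing the contributions gives betweenness(Udo) = 5/2.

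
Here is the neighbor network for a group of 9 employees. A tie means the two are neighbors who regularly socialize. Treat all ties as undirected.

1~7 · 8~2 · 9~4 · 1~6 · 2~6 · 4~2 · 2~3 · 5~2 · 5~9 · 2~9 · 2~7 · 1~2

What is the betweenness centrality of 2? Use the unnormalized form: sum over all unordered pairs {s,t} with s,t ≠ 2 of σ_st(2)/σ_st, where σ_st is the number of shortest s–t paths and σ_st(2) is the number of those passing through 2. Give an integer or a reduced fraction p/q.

Pairs whose geodesics pass through 2 — 7–9: 1; 7–6: 1/2; 7–5: 1; 7–3: 1; 7–8: 1; 7–4: 1; 9–6: 1; 9–1: 1; 9–3: 1; 9–8: 1; 6–5: 1; 6–3: 1; 6–8: 1; 6–4: 1 … (+10 more pairs).
All other pairs contribute 0.
Summing the contributions gives betweenness(2) = 23.

23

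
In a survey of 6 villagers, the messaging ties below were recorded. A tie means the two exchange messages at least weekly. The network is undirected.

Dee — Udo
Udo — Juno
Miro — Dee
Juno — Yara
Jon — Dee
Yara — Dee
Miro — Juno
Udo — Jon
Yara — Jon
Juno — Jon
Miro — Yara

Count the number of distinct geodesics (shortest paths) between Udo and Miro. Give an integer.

The shortest distance is 2. The length-2 paths are: Udo–Dee–Miro; Udo–Juno–Miro.
That gives 2 distinct shortest paths.

2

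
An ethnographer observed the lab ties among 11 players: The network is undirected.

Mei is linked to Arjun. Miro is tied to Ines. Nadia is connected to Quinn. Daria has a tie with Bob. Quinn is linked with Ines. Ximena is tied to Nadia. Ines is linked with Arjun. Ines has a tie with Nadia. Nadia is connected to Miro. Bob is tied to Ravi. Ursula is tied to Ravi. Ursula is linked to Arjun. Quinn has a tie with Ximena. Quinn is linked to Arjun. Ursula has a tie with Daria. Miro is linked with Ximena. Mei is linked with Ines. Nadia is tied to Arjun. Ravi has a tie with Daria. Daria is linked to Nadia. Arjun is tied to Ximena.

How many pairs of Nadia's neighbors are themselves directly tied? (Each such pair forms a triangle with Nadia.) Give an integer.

Nadia's neighbors: Arjun, Daria, Ines, Miro, Quinn, and Ximena.
Neighbor pairs that are themselves tied: Nadia–Arjun–Ines; Nadia–Arjun–Quinn; Nadia–Arjun–Ximena; Nadia–Ines–Miro; Nadia–Ines–Quinn; Nadia–Miro–Ximena; Nadia–Quinn–Ximena. Each forms one triangle with Nadia, for 7 in total.

7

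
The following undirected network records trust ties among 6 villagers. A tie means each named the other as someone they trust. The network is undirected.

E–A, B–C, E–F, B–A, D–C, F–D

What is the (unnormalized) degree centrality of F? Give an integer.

2

F is directly tied to D and E. That is 2 neighbors, so the degree of F is 2.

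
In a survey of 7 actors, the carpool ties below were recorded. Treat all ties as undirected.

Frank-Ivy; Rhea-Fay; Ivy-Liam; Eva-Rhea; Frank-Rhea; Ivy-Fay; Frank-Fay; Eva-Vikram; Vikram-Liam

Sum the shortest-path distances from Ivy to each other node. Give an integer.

10

Distances from Ivy: Eva:3, Fay:1, Frank:1, Liam:1, Rhea:2, Vikram:2.
Sum = 3 + 1 + 1 + 1 + 2 + 2 = 10.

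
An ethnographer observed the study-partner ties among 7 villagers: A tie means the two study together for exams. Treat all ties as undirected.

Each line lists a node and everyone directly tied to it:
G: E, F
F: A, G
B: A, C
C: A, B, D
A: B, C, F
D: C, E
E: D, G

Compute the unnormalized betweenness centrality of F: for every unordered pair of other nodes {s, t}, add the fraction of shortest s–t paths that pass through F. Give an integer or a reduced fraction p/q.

3

Pairs whose geodesics pass through F — C–G: 1/2; E–A: 1/2; G–A: 1; G–B: 1.
All other pairs contribute 0.
Summing the contributions gives betweenness(F) = 3.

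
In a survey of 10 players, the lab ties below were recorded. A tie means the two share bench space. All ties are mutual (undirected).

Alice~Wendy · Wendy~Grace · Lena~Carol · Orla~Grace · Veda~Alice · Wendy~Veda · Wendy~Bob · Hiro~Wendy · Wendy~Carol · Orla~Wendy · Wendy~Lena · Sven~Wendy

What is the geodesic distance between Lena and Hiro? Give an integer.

One shortest route is Lena – Wendy – Hiro, which uses 2 edges, and Lena and Hiro are not directly tied, so nothing shorter exists. So d(Lena,Hiro) = 2.

2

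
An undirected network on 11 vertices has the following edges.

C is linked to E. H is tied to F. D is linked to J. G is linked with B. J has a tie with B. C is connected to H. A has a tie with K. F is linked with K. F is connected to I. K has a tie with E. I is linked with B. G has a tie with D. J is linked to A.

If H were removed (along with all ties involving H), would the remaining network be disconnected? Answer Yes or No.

No

Even without H, every remaining node can still reach every other (the residual graph is connected), so H is not a cut vertex.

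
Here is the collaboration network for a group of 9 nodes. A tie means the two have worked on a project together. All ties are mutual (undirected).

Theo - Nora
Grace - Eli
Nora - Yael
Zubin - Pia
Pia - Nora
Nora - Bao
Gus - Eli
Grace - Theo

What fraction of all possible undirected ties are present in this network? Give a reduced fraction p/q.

2/9

There are 8 edges and 9 nodes, so the maximum possible is C(9,2) = 36.
Density = 8/36 = 2/9.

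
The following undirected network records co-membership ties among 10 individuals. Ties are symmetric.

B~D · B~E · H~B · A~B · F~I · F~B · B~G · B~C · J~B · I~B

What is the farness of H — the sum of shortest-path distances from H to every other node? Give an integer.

17

Distances from H: A:2, B:1, C:2, D:2, E:2, F:2, G:2, I:2, J:2.
Sum = 2 + 1 + 2 + 2 + 2 + 2 + 2 + 2 + 2 = 17.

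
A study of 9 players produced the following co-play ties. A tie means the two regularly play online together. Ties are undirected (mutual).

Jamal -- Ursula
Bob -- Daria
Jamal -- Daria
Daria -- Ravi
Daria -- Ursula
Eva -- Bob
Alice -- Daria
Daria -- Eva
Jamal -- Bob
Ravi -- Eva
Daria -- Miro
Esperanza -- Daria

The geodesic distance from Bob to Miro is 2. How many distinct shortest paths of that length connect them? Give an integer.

The shortest distance is 2, and the only length-2 path is Bob–Daria–Miro. So there is exactly 1 shortest path.

1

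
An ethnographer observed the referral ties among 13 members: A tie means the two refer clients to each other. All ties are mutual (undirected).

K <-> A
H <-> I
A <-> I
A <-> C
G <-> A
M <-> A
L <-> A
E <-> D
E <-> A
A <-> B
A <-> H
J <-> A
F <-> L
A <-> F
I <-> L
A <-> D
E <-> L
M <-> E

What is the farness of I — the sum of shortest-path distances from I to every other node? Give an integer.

Distances from I: A:1, B:2, C:2, D:2, E:2, F:2, G:2, H:1, J:2, K:2, L:1, M:2.
Sum = 1 + 2 + 2 + 2 + 2 + 2 + 2 + 1 + 2 + 2 + 1 + 2 = 21.

21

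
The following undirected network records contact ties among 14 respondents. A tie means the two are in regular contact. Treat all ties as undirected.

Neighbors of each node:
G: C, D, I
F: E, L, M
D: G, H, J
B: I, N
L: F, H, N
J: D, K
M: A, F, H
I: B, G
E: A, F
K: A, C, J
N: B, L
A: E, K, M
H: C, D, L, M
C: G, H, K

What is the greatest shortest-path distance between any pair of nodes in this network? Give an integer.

5

Eccentricity of each node (its greatest distance to any other): A:5, B:5, C:3, D:4, E:5, F:4, G:4, H:3, I:5, J:4, K:4, L:3, M:4, N:4.
The maximum eccentricity is 5, realized for instance by the pair B–A via B – N – L – H – M – A. So the diameter is 5.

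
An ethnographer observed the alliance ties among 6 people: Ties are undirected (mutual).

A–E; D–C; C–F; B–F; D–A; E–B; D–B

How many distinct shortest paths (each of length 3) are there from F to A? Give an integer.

3

The shortest distance is 3. The length-3 paths are: F–C–D–A; F–B–D–A; F–B–E–A.
That gives 3 distinct shortest paths.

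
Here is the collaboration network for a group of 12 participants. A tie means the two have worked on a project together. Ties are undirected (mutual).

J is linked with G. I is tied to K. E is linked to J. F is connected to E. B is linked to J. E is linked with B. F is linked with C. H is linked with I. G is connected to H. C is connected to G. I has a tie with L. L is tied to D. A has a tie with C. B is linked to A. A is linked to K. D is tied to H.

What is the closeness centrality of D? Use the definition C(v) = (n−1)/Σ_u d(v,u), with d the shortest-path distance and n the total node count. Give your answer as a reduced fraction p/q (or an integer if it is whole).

11/31

Distances from D: A:4, B:4, C:3, E:4, F:4, G:2, H:1, I:2, J:3, K:3, L:1. Sum = 31.
n = 12, so closeness = 11/31.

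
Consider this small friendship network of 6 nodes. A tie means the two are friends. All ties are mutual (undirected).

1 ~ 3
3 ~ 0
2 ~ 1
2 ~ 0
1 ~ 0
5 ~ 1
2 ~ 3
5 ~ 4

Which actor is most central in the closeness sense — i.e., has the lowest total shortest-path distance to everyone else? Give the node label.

Farness (sum of distances to all others) for each node — 0:8, 1:6, 2:8, 3:8, 4:12, 5:8.
The smallest farness is 6, for 1, so 1 has the highest closeness.

1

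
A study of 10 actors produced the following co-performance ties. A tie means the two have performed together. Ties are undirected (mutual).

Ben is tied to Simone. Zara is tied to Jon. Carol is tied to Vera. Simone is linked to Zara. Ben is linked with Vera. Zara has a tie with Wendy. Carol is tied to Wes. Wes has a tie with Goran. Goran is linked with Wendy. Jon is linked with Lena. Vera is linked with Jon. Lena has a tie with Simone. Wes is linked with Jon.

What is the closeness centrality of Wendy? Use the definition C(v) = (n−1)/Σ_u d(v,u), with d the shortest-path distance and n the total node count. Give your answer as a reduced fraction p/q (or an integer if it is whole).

Distances from Wendy: Ben:3, Carol:3, Goran:1, Jon:2, Lena:3, Simone:2, Vera:3, Wes:2, Zara:1. Sum = 20.
n = 10, so closeness = 9/20.

9/20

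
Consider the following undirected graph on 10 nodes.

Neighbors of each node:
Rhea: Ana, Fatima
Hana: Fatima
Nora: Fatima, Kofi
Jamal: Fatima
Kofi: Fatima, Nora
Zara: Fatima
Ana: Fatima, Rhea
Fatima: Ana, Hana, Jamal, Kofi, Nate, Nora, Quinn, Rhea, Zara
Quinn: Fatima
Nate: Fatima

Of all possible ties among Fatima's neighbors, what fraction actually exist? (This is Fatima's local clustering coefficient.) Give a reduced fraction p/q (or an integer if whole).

Fatima's neighbors: Ana, Hana, Jamal, Kofi, Nate, Nora, Quinn, Rhea, and Zara (k = 9).
Possible neighbor pairs: C(9,2) = 36. Edges among them: Ana–Rhea, Kofi–Nora → e = 2.
Clustering(Fatima) = 2/36 = 1/18.

1/18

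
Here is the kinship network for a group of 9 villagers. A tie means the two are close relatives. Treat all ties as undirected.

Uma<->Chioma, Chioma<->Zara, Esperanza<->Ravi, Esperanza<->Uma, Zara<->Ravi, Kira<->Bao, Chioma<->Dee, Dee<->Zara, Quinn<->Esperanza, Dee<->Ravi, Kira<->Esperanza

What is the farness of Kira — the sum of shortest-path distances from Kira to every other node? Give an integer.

Distances from Kira: Bao:1, Chioma:3, Dee:3, Esperanza:1, Quinn:2, Ravi:2, Uma:2, Zara:3.
Sum = 1 + 3 + 3 + 1 + 2 + 2 + 2 + 3 = 17.

17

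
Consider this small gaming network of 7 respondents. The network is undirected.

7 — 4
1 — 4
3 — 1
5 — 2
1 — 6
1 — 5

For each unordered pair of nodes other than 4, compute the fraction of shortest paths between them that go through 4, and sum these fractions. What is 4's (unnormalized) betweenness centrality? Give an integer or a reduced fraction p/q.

5

Pairs whose geodesics pass through 4 — 5–7: 1; 3–7: 1; 7–6: 1; 7–2: 1; 7–1: 1.
All other pairs contribute 0.
Summing the contributions gives betweenness(4) = 5.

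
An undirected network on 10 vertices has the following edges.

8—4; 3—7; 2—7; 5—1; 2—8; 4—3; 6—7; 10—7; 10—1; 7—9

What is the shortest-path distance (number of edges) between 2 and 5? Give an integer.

4

One shortest route is 2 – 7 – 10 – 1 – 5, which uses 4 edges, and at distance 3 from 2 we only reach {1}, which does not include 5. So d(2,5) = 4.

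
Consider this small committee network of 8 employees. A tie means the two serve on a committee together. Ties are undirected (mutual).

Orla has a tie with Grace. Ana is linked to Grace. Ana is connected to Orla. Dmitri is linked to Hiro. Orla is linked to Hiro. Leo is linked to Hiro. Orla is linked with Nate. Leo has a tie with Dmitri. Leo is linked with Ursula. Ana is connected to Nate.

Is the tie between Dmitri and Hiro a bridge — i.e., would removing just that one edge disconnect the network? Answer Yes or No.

No

Even without that edge, Dmitri still reaches Hiro via Dmitri – Leo – Hiro, so the network stays connected. Not a bridge.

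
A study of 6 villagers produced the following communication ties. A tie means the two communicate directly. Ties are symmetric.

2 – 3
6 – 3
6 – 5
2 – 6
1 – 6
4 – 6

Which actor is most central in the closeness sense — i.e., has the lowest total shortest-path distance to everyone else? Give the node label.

Farness (sum of distances to all others) for each node — 1:9, 2:8, 3:8, 4:9, 5:9, 6:5.
The smallest farness is 5, for 6, so 6 has the highest closeness.

6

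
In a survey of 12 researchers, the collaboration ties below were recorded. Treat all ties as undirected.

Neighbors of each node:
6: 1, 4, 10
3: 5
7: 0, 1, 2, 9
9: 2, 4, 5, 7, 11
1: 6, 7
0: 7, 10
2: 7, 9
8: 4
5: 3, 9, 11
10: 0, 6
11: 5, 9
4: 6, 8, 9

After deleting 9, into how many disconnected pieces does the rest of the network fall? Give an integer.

Without 9, the remaining ties split the others into: {0, 1, 2, 4, 6, 7, 8, 10}; {3, 5, 11}.
That's 2 separate components.

2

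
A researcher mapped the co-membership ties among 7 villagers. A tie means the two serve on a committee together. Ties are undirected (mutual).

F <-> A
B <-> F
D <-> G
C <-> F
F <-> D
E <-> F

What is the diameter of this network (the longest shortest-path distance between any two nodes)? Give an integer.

3

Eccentricity of each node (its greatest distance to any other): A:3, B:3, C:3, D:2, E:3, F:2, G:3.
The maximum eccentricity is 3, realized for instance by the pair C–G via C – F – D – G. So the diameter is 3.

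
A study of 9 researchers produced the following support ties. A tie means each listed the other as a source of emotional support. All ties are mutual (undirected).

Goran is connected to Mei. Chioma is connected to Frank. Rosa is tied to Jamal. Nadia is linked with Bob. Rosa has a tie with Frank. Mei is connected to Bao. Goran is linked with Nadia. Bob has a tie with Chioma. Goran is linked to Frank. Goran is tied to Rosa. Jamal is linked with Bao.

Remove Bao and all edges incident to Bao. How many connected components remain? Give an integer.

1

Bao's neighbors (Jamal and Mei) remain reachable from one another through other ties, so the rest of the network stays in one piece.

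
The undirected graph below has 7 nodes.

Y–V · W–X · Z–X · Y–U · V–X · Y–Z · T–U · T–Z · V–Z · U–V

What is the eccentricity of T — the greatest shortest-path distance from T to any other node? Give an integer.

Distances from T: U:1, V:2, W:3, X:2, Y:2, Z:1.
The largest is 3 (to W), so the eccentricity of T is 3.

3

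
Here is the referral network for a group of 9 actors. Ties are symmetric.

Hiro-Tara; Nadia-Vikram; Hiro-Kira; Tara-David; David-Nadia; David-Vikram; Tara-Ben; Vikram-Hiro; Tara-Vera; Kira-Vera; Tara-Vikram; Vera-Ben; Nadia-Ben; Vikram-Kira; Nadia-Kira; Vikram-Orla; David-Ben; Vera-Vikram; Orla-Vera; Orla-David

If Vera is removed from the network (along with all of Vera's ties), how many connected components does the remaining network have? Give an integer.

1

Vera's neighbors (Ben, Kira, Orla, Tara, and Vikram) remain reachable from one another through other ties, so the rest of the network stays in one piece.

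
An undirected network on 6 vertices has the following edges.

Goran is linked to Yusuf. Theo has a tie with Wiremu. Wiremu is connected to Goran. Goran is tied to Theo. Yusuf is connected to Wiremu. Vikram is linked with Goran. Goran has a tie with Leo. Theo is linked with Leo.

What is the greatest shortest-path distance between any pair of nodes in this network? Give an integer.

Eccentricity of each node (its greatest distance to any other): Goran:1, Leo:2, Theo:2, Vikram:2, Wiremu:2, Yusuf:2.
The maximum eccentricity is 2, realized for instance by the pair Yusuf–Leo via Yusuf – Goran – Leo. So the diameter is 2.

2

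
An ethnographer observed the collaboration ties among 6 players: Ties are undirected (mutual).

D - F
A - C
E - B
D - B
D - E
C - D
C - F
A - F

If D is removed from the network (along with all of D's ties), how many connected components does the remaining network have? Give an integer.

2

Without D, the remaining ties split the others into: {B, E}; {A, C, F}.
That's 2 separate components.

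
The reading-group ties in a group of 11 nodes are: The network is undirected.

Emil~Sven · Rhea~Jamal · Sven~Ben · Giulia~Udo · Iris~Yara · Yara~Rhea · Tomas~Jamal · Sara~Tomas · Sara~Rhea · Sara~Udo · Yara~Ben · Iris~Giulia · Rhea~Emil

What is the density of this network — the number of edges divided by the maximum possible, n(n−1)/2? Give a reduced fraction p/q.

13/55

There are 13 edges and 11 nodes, so the maximum possible is C(11,2) = 55.
Density = 13/55.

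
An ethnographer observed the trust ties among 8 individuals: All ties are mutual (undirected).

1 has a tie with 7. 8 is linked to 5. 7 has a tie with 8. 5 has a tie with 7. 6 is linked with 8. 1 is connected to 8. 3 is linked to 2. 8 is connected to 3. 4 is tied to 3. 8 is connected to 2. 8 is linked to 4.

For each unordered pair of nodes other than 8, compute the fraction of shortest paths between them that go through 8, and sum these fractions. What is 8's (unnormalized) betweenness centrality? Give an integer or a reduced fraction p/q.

Pairs whose geodesics pass through 8 — 4–1: 1; 4–7: 1; 4–6: 1; 4–5: 1; 4–2: 1/2; 1–6: 1; 1–5: 1/2; 1–3: 1; 1–2: 1; 7–6: 1; 7–3: 1; 7–2: 1; 6–5: 1; 6–3: 1 … (+3 more pairs).
All other pairs contribute 0.
Summing the contributions gives betweenness(8) = 16.

16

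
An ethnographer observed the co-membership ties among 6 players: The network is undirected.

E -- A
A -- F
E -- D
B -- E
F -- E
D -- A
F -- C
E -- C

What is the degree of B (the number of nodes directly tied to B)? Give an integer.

1

B is directly tied to E. That is 1 neighbor, so the degree of B is 1.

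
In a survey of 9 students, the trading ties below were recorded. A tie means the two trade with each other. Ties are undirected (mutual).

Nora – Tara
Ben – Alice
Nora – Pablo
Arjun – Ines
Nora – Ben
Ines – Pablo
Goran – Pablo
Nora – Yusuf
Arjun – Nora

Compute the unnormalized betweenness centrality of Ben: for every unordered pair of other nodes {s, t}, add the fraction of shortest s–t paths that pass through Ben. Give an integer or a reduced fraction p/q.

Pairs whose geodesics pass through Ben — Pablo–Alice: 1; Alice–Nora: 1; Alice–Goran: 1; Alice–Tara: 1; Alice–Arjun: 1; Alice–Ines: 2/2; Alice–Yusuf: 1.
All other pairs contribute 0.
Summing the contributions gives betweenness(Ben) = 7.

7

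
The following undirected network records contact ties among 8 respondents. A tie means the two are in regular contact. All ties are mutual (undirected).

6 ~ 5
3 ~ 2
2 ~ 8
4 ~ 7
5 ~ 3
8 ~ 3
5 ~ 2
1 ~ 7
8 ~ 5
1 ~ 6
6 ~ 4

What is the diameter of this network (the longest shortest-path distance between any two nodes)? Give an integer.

4

Eccentricity of each node (its greatest distance to any other): 1:3, 2:4, 3:4, 4:3, 5:3, 6:2, 7:4, 8:4.
The maximum eccentricity is 4, realized for instance by the pair 2–7 via 2 – 5 – 6 – 4 – 7. So the diameter is 4.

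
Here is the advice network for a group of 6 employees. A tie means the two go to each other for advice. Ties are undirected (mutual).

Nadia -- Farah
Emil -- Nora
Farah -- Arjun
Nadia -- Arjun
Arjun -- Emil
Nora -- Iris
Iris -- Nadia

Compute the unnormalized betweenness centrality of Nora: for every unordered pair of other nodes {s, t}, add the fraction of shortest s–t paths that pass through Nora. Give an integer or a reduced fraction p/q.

Pairs whose geodesics pass through Nora — Iris–Emil: 1.
All other pairs contribute 0.
Summing the contributions gives betweenness(Nora) = 1.

1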